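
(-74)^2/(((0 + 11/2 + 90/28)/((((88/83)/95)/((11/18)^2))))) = 99356544/5290835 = 18.78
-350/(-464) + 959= 222663/232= 959.75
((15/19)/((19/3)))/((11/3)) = 135/3971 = 0.03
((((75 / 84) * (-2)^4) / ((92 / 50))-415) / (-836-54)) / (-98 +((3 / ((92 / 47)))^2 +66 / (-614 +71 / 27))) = -39827957544 / 8335117925155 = -0.00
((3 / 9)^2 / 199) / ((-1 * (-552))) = 1 / 988632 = 0.00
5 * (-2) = -10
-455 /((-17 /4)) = 1820 /17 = 107.06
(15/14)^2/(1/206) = 23175/98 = 236.48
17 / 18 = 0.94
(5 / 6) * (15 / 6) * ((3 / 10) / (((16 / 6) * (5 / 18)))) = 27 / 32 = 0.84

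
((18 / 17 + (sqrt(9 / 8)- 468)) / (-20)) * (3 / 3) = 3969 / 170- 3 * sqrt(2) / 80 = 23.29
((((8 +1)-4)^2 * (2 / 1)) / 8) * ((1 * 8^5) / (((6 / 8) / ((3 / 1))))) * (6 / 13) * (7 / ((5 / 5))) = 34406400 / 13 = 2646646.15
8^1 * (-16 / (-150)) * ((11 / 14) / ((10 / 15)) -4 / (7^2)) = 688 / 735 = 0.94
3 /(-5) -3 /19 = -72 /95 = -0.76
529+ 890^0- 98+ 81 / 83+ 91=43490 / 83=523.98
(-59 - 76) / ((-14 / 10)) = 675 / 7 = 96.43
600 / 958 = 300 / 479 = 0.63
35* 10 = 350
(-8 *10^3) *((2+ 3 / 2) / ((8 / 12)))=-42000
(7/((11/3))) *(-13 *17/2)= -4641/22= -210.95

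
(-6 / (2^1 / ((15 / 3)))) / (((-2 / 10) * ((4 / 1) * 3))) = 6.25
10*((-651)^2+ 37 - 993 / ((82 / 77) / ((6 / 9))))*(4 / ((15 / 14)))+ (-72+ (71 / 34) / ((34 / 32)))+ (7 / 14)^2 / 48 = 35945143756361 / 2275008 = 15800007.63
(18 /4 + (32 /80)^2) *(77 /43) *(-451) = -8091391 /2150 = -3763.44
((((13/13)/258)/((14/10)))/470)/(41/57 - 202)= -19/649234124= -0.00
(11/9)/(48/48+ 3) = 11/36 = 0.31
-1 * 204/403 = -0.51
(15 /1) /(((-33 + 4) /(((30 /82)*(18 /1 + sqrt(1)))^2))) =-1218375 /48749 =-24.99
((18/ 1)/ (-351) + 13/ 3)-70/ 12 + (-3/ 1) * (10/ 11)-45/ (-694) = -627266/ 148863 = -4.21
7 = 7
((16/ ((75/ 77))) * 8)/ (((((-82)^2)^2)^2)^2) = 77/ 2448346787122677286903013414400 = 0.00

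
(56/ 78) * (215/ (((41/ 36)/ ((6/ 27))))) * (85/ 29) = 4093600/ 46371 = 88.28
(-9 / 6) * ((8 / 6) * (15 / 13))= -30 / 13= -2.31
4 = 4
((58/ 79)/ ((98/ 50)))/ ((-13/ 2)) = -2900/ 50323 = -0.06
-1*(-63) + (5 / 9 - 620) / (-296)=173407 / 2664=65.09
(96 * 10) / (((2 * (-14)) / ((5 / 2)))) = -600 / 7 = -85.71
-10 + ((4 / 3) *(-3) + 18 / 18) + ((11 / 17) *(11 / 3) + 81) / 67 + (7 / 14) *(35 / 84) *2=-154981 / 13668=-11.34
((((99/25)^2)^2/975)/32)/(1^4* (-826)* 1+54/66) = -352218537/36875312500000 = -0.00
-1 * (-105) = 105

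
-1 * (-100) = 100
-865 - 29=-894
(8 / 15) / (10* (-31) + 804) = 4 / 3705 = 0.00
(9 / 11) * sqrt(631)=9 * sqrt(631) / 11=20.55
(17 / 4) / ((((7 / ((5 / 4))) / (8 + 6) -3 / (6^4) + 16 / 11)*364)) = 25245 / 4004819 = 0.01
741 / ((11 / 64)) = 4311.27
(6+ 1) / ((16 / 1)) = 7 / 16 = 0.44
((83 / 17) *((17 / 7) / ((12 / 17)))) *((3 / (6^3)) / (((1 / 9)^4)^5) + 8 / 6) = 5718155320909775557889 / 2016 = 2836386567911595018.79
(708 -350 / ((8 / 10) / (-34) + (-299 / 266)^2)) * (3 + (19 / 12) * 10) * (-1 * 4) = -717543374584 / 22372719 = -32072.25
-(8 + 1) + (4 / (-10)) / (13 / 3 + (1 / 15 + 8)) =-280 / 31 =-9.03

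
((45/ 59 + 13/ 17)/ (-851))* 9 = -13788/ 853553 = -0.02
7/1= 7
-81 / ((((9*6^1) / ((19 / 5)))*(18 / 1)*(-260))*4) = 19 / 62400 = 0.00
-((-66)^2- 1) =-4355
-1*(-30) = 30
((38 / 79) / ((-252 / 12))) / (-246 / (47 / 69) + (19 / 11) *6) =9823 / 150434802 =0.00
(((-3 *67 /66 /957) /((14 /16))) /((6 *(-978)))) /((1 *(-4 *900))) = -67 /389166346800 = -0.00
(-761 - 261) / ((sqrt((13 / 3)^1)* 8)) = -511* sqrt(39) / 52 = -61.37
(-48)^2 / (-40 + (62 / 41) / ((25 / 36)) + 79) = 787200 / 14069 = 55.95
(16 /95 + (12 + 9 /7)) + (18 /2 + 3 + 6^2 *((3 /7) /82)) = 699137 /27265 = 25.64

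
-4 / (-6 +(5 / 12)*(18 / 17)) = 136 / 189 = 0.72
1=1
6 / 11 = 0.55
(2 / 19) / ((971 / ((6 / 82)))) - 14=-14.00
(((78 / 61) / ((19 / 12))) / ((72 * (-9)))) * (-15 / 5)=13 / 3477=0.00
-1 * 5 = -5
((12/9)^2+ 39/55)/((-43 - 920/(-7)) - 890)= -8617/2777445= -0.00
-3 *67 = -201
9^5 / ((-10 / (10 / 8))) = -59049 / 8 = -7381.12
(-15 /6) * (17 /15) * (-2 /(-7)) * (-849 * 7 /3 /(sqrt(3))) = 4811 * sqrt(3) /9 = 925.88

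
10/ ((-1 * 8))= -5/ 4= -1.25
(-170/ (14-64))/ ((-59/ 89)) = -1513/ 295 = -5.13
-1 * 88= -88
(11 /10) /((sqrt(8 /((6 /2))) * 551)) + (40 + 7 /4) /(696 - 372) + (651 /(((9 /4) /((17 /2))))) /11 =11 * sqrt(6) /22040 + 3189133 /14256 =223.71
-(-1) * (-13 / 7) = -13 / 7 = -1.86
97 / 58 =1.67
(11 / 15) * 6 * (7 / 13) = 154 / 65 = 2.37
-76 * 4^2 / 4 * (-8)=2432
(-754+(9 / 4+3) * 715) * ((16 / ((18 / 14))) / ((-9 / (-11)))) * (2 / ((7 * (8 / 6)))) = 263978 / 27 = 9776.96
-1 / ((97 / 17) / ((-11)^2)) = -2057 / 97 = -21.21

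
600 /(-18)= -100 /3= -33.33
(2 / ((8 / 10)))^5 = 3125 / 32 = 97.66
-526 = -526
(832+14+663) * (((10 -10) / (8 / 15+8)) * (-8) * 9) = 0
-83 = -83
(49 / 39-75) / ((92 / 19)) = -13661 / 897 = -15.23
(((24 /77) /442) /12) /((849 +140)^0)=1 /17017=0.00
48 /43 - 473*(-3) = 61065 /43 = 1420.12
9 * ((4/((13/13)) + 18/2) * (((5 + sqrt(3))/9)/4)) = 13 * sqrt(3)/4 + 65/4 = 21.88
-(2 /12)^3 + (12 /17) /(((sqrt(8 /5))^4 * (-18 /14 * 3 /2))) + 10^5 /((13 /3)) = 550796477 /23868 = 23076.78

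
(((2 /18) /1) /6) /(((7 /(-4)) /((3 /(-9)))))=2 /567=0.00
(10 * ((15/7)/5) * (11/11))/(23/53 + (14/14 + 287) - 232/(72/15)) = 2385/133616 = 0.02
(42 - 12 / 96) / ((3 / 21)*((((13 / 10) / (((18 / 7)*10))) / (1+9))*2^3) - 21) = -376875 / 188948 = -1.99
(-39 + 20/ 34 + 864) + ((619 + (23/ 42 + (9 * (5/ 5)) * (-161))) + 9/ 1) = 3667/ 714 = 5.14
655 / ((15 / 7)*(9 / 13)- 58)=-59605 / 5143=-11.59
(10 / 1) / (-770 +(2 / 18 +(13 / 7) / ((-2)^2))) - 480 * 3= -55842264 / 38779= -1440.01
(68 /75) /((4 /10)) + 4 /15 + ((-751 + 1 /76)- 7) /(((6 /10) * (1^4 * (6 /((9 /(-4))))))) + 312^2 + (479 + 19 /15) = 298833647 /3040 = 98300.54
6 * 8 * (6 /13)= 22.15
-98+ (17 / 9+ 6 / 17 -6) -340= -67589 / 153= -441.76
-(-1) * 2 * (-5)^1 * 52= -520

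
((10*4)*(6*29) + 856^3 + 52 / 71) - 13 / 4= 178133028469 / 284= 627228973.48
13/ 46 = 0.28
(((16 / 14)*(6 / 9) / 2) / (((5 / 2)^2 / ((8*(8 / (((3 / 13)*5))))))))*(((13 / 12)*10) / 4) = 43264 / 4725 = 9.16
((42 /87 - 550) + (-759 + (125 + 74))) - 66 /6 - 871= -57754 /29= -1991.52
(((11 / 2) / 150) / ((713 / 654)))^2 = 1437601 / 1270922500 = 0.00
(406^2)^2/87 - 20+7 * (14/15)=1561546306/5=312309261.20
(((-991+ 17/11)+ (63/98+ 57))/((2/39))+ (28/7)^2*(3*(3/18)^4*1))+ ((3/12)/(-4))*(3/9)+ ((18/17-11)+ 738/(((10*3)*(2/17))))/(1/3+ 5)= -102539766221/5654880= -18132.97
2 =2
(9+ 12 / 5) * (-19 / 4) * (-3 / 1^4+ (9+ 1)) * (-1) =7581 / 20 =379.05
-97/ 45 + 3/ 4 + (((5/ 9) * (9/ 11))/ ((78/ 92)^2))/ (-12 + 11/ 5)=-24104023/ 16396380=-1.47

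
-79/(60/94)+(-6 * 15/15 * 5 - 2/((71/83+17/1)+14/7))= -1901801/12360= -153.87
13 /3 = 4.33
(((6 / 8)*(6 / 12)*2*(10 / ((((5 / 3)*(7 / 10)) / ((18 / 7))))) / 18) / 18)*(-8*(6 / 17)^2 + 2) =725 / 14161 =0.05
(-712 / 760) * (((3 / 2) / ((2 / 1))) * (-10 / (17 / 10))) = 1335 / 323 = 4.13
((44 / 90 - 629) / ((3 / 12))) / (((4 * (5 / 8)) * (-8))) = 28283 / 225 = 125.70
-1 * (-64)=64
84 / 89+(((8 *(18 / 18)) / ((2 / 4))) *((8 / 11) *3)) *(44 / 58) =70788 / 2581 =27.43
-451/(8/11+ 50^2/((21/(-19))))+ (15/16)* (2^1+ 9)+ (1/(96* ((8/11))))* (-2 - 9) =1038419569/100287744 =10.35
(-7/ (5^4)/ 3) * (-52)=364/ 1875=0.19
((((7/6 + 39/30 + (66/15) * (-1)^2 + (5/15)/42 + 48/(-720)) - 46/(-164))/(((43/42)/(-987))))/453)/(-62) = 700441/2878815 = 0.24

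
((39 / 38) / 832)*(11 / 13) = 33 / 31616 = 0.00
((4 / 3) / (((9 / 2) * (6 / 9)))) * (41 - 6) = 140 / 9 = 15.56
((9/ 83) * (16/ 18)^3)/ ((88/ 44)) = 256/ 6723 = 0.04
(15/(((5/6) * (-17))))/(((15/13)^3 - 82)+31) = 6591/307904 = 0.02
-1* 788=-788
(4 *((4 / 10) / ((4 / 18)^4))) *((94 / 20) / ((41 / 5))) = 308367 / 820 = 376.06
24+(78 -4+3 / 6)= 197 / 2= 98.50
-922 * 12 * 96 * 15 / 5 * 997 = -3176872704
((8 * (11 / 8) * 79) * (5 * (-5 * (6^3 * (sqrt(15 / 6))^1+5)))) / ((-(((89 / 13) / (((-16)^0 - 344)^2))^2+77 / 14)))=508186319906515250 / 25730952922501+10976824509980729400 * sqrt(10) / 25730952922501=1368777.65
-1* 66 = -66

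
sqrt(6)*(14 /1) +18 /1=18 +14*sqrt(6)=52.29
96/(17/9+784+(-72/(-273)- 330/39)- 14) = 78624/625463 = 0.13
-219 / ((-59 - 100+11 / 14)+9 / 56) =12264 / 8851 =1.39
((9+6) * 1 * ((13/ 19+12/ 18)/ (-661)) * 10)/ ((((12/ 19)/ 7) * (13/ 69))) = -309925/ 17186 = -18.03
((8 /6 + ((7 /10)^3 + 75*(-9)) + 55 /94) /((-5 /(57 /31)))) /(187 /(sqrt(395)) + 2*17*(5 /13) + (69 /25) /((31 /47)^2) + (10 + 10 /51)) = 1380521793635218518812853 /148591852964552132820400 - 4413394809491131726119*sqrt(395) /29718370592910426564080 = 6.34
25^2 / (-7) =-89.29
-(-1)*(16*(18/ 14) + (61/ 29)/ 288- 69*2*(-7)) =57679339/ 58464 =986.58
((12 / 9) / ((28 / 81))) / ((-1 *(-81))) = 1 / 21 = 0.05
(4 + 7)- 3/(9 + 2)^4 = 161048/14641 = 11.00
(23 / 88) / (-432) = -23 / 38016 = -0.00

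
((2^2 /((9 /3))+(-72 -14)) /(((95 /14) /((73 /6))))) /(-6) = 64897 /2565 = 25.30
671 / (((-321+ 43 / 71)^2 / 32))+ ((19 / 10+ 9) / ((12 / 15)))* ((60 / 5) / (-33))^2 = 5912184 / 2940179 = 2.01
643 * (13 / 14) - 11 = 8205 / 14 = 586.07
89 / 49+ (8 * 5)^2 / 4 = 19689 / 49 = 401.82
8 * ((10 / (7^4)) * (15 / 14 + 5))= 0.20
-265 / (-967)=265 / 967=0.27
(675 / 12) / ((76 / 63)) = 46.63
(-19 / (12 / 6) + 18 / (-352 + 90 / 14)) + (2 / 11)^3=-61470799 / 6439378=-9.55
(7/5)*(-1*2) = -14/5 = -2.80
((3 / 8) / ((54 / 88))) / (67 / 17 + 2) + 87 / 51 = 55901 / 30906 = 1.81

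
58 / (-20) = -29 / 10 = -2.90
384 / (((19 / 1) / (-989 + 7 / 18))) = -1138880 / 57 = -19980.35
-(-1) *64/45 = 64/45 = 1.42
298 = 298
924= 924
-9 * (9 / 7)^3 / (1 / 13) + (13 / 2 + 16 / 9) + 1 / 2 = -740540 / 3087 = -239.89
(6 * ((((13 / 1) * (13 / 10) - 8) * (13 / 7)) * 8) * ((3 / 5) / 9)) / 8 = 1157 / 175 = 6.61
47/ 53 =0.89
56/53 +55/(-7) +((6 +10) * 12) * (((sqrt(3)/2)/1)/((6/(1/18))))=-2523/371 +8 * sqrt(3)/9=-5.26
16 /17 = 0.94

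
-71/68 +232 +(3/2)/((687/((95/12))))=21580285/93432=230.97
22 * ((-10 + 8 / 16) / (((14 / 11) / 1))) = -2299 / 14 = -164.21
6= 6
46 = 46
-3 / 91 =-0.03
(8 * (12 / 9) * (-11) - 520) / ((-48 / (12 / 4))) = 39.83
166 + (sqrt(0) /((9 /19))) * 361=166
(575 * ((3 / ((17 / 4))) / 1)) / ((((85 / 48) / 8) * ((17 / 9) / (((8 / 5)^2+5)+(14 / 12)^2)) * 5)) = 212736384 / 122825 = 1732.03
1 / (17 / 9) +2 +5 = 7.53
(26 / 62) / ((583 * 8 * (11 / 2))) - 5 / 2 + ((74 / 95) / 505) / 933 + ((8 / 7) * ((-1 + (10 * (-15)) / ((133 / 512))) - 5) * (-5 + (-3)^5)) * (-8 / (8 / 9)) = -2595741174037021594763 / 1744117068516900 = -1488283.80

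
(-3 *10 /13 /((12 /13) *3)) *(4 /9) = -10 /27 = -0.37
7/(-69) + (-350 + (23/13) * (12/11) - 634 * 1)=-9691085/9867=-982.17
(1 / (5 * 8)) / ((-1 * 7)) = -0.00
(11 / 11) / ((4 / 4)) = 1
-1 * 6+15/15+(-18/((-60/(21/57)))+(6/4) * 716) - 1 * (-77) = 217761/190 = 1146.11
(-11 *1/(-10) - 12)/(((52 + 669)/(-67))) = 1.01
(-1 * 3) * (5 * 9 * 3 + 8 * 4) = -501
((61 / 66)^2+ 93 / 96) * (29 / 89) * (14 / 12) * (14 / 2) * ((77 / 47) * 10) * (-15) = -15797576725 / 13251744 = -1192.11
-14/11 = -1.27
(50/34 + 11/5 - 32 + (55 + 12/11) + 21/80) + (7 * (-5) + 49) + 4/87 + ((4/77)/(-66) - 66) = -799425073/33405680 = -23.93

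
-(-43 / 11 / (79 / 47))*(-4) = -8084 / 869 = -9.30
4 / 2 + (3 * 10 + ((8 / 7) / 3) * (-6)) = 208 / 7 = 29.71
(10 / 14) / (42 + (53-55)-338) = -5 / 2086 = -0.00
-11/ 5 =-2.20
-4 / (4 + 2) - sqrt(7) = -sqrt(7) - 2 / 3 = -3.31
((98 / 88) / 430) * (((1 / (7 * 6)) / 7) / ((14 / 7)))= 1 / 227040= 0.00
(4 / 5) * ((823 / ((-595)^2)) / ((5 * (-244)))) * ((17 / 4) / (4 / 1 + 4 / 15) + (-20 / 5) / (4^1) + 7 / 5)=-0.00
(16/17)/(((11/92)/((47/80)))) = 4324/935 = 4.62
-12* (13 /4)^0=-12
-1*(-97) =97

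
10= 10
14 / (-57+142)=14 / 85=0.16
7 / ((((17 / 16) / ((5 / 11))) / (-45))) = -25200 / 187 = -134.76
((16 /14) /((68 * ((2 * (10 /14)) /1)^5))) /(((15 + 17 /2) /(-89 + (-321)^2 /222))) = 3920833 /86950000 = 0.05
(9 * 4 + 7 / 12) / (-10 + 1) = -439 / 108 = -4.06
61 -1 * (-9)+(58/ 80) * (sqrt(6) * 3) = 87 * sqrt(6)/ 40+70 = 75.33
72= 72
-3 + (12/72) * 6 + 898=896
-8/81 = -0.10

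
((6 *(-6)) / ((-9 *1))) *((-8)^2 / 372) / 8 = 8 / 93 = 0.09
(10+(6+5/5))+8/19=331/19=17.42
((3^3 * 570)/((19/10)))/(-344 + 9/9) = -8100/343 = -23.62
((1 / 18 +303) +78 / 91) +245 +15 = 71053 / 126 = 563.91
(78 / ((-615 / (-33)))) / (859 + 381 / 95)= 8151 / 1680713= 0.00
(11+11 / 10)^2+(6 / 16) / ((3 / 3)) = 29357 / 200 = 146.78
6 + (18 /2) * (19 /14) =255 /14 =18.21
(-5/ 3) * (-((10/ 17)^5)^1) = 500000/ 4259571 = 0.12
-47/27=-1.74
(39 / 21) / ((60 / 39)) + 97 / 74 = 13043 / 5180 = 2.52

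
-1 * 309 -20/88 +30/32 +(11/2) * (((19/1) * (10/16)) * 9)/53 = -173267/583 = -297.20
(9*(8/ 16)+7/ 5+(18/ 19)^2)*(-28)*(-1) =343546/ 1805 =190.33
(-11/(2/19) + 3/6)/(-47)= 104/47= 2.21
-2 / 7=-0.29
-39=-39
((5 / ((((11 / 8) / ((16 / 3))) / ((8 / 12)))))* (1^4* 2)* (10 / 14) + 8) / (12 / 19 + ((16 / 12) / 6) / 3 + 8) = 522804 / 171941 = 3.04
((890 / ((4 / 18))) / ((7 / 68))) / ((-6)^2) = 7565 / 7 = 1080.71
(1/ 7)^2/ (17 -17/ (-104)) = 104/ 87465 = 0.00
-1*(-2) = 2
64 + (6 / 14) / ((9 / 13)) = 1357 / 21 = 64.62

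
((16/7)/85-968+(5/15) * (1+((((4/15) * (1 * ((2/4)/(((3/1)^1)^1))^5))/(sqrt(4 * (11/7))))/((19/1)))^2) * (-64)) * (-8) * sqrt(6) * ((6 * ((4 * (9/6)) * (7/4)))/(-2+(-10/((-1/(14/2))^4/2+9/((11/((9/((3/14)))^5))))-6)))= -420983538589100327494952572651 * sqrt(6)/6754508189608292129407050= -152667.65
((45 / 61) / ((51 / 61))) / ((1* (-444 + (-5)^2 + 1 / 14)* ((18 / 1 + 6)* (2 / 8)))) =-7 / 19941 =-0.00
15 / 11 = 1.36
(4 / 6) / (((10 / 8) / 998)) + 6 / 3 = 8014 / 15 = 534.27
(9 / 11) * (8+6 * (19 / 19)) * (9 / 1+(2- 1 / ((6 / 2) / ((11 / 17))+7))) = 8001 / 64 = 125.02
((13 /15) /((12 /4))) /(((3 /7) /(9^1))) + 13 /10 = 221 /30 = 7.37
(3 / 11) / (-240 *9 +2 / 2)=-3 / 23749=-0.00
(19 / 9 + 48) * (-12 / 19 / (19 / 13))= -23452 / 1083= -21.65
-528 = -528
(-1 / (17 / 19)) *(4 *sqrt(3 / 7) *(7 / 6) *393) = -4978 *sqrt(21) / 17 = -1341.89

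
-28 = -28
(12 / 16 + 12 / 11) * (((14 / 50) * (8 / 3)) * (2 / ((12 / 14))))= 882 / 275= 3.21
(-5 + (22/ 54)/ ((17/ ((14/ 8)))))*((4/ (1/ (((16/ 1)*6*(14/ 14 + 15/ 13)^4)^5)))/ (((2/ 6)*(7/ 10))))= -1033619717301812994380940894352811029954560/ 323084384172973590459617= -3199225242494021368.42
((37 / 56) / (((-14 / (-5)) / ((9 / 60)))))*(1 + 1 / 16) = 1887 / 50176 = 0.04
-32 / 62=-16 / 31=-0.52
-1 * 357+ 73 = -284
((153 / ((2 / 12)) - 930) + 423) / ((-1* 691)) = -411 / 691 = -0.59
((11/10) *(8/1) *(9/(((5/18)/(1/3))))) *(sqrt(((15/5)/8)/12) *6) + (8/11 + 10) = 111.53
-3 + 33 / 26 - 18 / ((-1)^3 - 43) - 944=-135181 / 143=-945.32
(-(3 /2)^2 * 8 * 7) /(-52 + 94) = -3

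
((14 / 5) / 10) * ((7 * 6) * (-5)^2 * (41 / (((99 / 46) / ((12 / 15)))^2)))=136033408 / 81675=1665.55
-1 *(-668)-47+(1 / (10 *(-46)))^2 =131403601 / 211600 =621.00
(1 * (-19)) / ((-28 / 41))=779 / 28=27.82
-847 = -847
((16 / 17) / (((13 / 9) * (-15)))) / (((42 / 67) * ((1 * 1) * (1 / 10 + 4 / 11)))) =-11792 / 78897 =-0.15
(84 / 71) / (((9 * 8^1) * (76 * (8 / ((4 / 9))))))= 7 / 582768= 0.00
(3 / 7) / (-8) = -3 / 56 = -0.05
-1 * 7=-7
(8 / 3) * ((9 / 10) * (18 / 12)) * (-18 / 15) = -108 / 25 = -4.32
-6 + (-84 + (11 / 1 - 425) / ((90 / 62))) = -1876 / 5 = -375.20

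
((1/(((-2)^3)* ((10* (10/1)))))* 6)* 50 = -3/8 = -0.38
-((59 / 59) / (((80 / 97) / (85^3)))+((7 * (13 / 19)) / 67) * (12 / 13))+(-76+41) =-15167268049 / 20368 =-744661.63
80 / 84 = 0.95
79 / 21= 3.76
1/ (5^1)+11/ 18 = 73/ 90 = 0.81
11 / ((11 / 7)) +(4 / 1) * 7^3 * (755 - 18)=1011171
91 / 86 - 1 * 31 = -2575 / 86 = -29.94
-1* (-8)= 8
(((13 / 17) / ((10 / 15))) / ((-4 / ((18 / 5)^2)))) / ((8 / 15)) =-9477 / 1360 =-6.97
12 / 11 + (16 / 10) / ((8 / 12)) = 192 / 55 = 3.49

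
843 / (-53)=-843 / 53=-15.91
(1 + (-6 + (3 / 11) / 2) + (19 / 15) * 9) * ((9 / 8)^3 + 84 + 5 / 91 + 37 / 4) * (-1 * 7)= -3173380557 / 732160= -4334.27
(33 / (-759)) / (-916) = 1 / 21068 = 0.00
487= 487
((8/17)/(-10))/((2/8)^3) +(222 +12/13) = 243002/1105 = 219.91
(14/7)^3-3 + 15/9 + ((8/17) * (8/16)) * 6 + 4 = 616/51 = 12.08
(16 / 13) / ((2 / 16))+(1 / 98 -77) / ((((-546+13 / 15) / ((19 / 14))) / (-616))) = -43362062 / 400673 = -108.22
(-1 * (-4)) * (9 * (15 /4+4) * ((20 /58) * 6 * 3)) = 50220 /29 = 1731.72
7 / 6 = 1.17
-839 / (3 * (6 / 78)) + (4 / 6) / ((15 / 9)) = -54529 / 15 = -3635.27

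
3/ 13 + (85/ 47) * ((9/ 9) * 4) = 4561/ 611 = 7.46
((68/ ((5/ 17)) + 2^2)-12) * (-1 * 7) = -7812/ 5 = -1562.40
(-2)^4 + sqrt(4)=18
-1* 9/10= -9/10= -0.90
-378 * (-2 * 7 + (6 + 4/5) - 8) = 28728/5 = 5745.60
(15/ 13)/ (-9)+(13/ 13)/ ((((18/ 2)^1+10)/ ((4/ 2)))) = -17/ 741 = -0.02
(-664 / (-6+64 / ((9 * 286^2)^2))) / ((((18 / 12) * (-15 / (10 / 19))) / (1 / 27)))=-555318606128 / 5791956335337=-0.10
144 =144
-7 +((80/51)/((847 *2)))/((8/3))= -100788/14399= -7.00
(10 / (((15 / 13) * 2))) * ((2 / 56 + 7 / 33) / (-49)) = -2977 / 135828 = -0.02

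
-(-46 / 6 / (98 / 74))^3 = 616295051 / 3176523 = 194.02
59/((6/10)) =295/3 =98.33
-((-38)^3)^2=-3010936384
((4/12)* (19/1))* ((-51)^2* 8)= 131784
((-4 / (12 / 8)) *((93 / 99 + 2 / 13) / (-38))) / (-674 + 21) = -1876 / 15967809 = -0.00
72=72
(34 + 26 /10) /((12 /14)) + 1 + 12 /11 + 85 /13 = 73401 /1430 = 51.33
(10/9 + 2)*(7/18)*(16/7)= 224/81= 2.77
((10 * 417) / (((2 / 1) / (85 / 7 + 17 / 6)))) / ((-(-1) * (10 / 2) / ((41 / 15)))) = 3584671 / 210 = 17069.86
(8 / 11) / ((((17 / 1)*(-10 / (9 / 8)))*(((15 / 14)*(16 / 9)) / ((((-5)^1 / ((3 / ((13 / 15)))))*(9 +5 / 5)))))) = 273 / 7480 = 0.04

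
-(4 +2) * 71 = -426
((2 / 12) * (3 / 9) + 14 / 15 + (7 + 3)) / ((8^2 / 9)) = 989 / 640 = 1.55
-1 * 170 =-170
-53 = -53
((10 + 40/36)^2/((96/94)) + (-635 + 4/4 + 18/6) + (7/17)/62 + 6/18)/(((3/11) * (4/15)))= -7181056135/1024488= -7009.41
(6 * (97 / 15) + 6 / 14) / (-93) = -1373 / 3255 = -0.42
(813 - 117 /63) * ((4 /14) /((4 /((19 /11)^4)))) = 369981319 /717409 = 515.72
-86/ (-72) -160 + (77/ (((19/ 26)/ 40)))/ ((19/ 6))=15233443/ 12996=1172.16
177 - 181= -4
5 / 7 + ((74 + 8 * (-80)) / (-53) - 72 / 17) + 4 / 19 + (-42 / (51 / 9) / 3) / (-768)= 113076031 / 15338624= 7.37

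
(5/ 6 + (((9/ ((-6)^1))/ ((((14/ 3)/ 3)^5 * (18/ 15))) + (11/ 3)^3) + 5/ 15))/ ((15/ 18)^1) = 584633837/ 9680832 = 60.39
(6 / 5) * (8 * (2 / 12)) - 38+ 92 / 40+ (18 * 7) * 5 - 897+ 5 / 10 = -1503 / 5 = -300.60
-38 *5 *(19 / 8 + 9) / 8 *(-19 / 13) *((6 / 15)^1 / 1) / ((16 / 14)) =17689 / 128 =138.20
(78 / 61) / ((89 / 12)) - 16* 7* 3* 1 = -1823208 / 5429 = -335.83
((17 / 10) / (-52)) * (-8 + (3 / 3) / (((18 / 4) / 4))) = 136 / 585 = 0.23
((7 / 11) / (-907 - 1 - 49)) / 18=-7 / 189486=-0.00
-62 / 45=-1.38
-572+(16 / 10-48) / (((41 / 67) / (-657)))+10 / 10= 10095353 / 205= 49245.62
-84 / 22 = -42 / 11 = -3.82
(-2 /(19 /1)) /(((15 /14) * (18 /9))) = -0.05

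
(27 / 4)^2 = 729 / 16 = 45.56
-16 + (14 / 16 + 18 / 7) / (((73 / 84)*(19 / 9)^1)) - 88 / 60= -648623 / 41610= -15.59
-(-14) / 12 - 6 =-29 / 6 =-4.83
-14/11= -1.27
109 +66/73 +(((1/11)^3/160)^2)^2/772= 12739319948172298863247360073/115913044524065538703360000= 109.90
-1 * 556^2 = -309136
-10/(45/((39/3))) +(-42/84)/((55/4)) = -1448/495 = -2.93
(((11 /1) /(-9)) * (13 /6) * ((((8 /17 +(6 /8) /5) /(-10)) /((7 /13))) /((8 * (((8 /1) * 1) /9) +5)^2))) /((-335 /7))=-0.00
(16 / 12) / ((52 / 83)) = 83 / 39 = 2.13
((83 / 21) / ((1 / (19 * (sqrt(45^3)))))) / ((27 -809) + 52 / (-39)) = -42579 * sqrt(5) / 3290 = -28.94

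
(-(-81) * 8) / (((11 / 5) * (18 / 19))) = 3420 / 11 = 310.91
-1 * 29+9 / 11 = -310 / 11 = -28.18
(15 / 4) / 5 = 3 / 4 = 0.75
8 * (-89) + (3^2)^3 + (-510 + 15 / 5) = -490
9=9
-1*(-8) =8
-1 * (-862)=862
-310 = -310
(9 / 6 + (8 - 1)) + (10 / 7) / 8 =243 / 28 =8.68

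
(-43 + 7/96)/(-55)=4121/5280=0.78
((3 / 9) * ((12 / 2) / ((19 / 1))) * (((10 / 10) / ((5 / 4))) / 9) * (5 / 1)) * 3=8 / 57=0.14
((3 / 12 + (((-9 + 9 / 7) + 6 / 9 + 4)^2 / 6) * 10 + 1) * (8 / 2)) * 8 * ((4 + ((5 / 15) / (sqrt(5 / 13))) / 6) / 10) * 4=141656 * sqrt(65) / 59535 + 1133248 / 1323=875.76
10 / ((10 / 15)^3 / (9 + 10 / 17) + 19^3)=8802 / 6037319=0.00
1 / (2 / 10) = 5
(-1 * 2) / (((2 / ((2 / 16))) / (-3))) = 3 / 8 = 0.38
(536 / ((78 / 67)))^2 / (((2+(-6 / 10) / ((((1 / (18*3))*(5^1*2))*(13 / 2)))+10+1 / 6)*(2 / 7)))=56423138800 / 887367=63584.90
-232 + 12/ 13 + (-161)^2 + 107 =335360/ 13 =25796.92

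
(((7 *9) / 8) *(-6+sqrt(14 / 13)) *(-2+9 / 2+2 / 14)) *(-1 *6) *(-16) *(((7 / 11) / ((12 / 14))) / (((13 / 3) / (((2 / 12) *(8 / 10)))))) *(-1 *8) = 1566432 / 715 - 261072 *sqrt(182) / 9295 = 1811.89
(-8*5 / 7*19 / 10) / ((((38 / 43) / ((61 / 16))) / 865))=-2268895 / 56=-40515.98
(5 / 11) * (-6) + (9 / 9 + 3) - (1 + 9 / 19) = -42 / 209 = -0.20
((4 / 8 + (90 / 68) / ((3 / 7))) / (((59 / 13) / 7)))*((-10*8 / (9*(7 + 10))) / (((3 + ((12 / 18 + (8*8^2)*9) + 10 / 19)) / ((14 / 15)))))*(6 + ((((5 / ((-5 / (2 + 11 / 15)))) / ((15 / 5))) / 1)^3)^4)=-10307107103861082482295045536 / 2781793291655092263233642578125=-0.00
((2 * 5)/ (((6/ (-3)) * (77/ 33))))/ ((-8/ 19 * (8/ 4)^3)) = 285/ 448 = 0.64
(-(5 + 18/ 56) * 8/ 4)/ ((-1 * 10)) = 149/ 140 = 1.06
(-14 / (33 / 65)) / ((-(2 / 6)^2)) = 2730 / 11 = 248.18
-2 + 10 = 8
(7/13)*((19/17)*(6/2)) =399/221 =1.81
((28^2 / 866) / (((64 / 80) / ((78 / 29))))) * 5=191100 / 12557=15.22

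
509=509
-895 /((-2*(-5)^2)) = 179 /10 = 17.90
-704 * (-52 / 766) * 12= 219648 / 383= 573.49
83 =83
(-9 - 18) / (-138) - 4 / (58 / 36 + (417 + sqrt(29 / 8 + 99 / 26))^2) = 56204928*sqrt(20098) / 26489077766133649 + 238373667241175385 / 1218497577242147854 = 0.20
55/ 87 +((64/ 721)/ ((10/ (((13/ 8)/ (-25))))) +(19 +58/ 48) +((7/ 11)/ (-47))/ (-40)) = 112641216931/ 5404976500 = 20.84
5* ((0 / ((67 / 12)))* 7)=0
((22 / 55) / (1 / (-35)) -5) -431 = -450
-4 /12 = -1 /3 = -0.33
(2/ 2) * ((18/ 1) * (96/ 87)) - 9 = 315/ 29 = 10.86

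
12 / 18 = 2 / 3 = 0.67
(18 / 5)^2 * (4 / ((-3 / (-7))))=3024 / 25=120.96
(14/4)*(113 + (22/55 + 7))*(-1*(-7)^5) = 35412349/5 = 7082469.80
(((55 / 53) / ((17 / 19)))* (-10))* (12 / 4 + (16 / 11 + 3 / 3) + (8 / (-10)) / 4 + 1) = -72.54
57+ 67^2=4546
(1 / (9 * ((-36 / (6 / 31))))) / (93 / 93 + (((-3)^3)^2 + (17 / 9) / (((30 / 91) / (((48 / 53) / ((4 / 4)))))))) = -265 / 326137236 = -0.00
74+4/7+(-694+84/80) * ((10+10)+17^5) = -137746516961/140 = -983903692.58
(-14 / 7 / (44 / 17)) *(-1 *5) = 85 / 22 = 3.86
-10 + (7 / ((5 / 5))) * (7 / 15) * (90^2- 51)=131417 / 5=26283.40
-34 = -34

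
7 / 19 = 0.37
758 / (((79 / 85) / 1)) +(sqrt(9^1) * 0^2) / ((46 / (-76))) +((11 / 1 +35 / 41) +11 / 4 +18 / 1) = 10988933 / 12956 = 848.17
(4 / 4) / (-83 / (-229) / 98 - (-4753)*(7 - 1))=22442 / 640001039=0.00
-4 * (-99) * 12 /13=4752 /13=365.54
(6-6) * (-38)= 0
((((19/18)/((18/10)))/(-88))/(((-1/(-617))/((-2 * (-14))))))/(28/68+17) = -6975185/1054944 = -6.61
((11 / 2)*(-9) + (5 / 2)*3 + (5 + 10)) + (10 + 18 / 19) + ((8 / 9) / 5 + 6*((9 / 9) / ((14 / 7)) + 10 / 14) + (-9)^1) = -105271 / 5985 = -17.59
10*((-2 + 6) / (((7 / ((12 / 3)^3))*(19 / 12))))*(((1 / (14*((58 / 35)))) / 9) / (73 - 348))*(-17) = 8704 / 127281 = 0.07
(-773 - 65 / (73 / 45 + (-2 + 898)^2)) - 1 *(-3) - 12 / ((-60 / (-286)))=-149420430473 / 180633965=-827.20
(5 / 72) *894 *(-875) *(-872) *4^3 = 9094960000 / 3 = 3031653333.33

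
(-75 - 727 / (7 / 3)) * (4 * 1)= -10824 / 7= -1546.29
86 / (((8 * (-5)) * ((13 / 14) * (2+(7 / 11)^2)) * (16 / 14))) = -254947 / 302640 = -0.84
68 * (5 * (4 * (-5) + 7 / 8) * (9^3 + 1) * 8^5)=-155543961600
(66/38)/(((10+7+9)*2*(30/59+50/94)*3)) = 30503/2850380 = 0.01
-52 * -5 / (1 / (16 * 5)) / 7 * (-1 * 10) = -29714.29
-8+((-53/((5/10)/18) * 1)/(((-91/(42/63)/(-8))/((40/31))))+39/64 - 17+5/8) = -30341301/180544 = -168.05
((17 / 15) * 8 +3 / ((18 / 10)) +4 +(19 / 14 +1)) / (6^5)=3589 / 1632960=0.00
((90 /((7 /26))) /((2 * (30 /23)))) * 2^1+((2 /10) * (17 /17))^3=224257 /875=256.29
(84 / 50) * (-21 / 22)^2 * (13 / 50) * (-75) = -361179 / 12100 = -29.85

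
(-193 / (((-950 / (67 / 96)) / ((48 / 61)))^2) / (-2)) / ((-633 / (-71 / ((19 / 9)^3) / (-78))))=-4982534127 / 1010912283663880000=-0.00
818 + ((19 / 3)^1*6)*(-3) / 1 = 704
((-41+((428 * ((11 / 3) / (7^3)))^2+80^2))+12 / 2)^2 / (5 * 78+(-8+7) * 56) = 45720427706197156441 / 374462183935854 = 122096.25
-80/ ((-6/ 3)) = 40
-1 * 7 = -7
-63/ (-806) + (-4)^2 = 12959/ 806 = 16.08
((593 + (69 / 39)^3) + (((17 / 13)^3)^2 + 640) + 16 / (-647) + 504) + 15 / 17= 92822488964596 / 53090072191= 1748.40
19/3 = 6.33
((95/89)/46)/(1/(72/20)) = 171/2047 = 0.08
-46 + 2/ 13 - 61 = -1389/ 13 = -106.85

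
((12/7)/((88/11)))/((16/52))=39/56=0.70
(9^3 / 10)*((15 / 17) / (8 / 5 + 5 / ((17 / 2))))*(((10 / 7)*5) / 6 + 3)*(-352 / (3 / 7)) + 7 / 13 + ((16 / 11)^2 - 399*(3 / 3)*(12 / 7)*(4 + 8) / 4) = -5033363611 / 48763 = -103220.96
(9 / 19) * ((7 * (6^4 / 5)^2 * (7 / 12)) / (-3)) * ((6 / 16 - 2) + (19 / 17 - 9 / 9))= 105448392 / 1615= 65293.12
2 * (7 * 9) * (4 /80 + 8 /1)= 10143 /10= 1014.30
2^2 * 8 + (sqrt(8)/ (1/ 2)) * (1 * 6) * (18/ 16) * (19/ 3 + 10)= 32 + 441 * sqrt(2)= 655.67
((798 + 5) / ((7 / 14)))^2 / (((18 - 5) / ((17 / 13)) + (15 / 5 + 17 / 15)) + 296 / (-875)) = 115098406500 / 612979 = 187768.92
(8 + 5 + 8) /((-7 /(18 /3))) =-18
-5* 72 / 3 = -120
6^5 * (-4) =-31104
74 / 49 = 1.51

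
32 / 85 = 0.38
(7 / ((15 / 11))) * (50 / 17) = 770 / 51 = 15.10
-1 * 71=-71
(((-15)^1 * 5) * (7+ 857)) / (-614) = 105.54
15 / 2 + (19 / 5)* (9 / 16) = 771 / 80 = 9.64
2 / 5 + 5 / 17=59 / 85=0.69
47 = 47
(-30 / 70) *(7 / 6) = -1 / 2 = -0.50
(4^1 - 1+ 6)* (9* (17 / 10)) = 1377 / 10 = 137.70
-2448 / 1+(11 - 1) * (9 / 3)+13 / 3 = -7241 / 3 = -2413.67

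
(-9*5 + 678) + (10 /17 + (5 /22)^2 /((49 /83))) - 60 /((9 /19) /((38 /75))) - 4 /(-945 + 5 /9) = 258308252471 /453568500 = 569.50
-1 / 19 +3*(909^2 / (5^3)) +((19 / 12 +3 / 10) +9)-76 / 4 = 19822.57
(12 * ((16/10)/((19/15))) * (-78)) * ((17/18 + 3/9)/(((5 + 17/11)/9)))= -39468/19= -2077.26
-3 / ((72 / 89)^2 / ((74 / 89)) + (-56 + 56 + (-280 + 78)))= 9879 / 662594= 0.01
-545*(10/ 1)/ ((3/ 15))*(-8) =218000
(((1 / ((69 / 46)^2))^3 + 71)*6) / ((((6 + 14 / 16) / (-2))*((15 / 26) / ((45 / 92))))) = -10779184 / 102465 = -105.20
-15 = -15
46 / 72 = 23 / 36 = 0.64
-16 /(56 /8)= -16 /7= -2.29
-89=-89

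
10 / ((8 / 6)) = 15 / 2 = 7.50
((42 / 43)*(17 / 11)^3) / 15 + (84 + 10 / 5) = 24678972 / 286165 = 86.24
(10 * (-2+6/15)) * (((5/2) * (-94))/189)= 3760/189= 19.89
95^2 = 9025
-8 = -8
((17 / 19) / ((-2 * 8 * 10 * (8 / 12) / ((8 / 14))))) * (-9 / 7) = 459 / 74480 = 0.01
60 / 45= 4 / 3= 1.33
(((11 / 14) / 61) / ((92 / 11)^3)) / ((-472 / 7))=-14641 / 44839969792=-0.00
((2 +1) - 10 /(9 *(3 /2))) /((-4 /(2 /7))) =-61 /378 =-0.16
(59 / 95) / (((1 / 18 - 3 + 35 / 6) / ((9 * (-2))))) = -4779 / 1235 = -3.87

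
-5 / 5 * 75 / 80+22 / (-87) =-1657 / 1392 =-1.19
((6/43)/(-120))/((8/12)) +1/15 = 67/1032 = 0.06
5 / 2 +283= 571 / 2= 285.50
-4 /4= -1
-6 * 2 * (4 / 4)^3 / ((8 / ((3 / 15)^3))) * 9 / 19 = -27 / 4750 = -0.01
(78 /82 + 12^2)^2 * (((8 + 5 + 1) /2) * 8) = 1977877944 /1681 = 1176607.94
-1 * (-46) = 46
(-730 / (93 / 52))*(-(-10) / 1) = -379600 / 93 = -4081.72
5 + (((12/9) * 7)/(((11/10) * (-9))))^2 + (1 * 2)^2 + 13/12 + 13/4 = 1254520/88209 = 14.22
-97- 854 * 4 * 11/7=-5465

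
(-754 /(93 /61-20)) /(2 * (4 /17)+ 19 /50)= 39094900 /814821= 47.98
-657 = -657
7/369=0.02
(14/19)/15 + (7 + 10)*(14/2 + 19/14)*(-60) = -17005852/1995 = -8524.24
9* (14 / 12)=21 / 2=10.50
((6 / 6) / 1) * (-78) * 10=-780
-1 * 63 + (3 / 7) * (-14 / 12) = -127 / 2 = -63.50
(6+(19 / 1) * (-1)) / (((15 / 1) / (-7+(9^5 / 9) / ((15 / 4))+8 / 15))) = -339911 / 225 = -1510.72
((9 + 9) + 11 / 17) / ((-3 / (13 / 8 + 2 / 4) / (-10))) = 132.08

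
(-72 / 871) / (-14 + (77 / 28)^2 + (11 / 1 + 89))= -384 / 434629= -0.00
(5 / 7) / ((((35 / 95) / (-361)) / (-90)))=3086550 / 49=62990.82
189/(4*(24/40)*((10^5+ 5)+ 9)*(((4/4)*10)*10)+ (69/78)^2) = 127764/16226271889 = 0.00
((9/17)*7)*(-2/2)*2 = -7.41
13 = 13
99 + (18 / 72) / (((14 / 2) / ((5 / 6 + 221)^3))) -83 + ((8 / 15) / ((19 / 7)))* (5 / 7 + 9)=224015320309 / 574560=389890.21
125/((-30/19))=-475/6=-79.17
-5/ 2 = -2.50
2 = 2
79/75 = 1.05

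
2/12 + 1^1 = 7/6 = 1.17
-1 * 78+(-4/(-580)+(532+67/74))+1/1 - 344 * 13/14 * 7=-19100341/10730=-1780.09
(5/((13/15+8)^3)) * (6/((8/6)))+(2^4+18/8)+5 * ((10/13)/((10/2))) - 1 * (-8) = 3309403735/122337124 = 27.05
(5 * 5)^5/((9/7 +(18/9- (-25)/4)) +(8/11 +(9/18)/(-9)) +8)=27070312500/50471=536353.80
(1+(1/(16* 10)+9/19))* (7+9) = 4499/190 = 23.68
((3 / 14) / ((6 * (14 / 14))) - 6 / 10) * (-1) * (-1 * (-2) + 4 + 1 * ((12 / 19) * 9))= 8769 / 1330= 6.59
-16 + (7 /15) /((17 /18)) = -1318 /85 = -15.51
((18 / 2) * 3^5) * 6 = 13122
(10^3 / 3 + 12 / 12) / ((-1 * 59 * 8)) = -17 / 24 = -0.71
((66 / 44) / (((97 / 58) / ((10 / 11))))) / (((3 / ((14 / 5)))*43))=812 / 45881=0.02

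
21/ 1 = 21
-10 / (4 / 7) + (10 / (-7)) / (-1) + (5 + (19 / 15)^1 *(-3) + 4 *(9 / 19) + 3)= -13269 / 1330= -9.98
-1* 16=-16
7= 7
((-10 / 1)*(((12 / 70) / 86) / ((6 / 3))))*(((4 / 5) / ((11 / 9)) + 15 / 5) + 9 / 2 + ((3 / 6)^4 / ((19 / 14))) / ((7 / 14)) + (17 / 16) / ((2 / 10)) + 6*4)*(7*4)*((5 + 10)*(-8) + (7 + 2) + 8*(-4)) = 24491571 / 16340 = 1498.87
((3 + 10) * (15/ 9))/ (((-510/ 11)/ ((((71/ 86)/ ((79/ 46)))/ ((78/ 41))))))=-736483/ 6236892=-0.12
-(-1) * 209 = 209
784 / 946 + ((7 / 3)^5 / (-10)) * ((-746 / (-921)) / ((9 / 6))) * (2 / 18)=5913170354 / 14290940565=0.41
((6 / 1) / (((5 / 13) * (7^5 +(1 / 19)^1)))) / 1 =741 / 798335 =0.00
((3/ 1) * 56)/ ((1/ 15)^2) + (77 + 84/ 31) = 1174271/ 31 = 37879.71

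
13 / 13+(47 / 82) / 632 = 51871 / 51824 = 1.00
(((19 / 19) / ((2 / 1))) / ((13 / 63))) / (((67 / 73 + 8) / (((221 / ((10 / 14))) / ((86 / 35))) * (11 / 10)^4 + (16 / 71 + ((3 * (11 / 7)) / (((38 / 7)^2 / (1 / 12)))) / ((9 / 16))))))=2673476153520563 / 53299151880000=50.16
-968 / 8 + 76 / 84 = -120.10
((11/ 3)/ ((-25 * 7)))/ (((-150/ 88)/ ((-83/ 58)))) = -20086/ 1141875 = -0.02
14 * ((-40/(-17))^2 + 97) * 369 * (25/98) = 273364425/2023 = 135128.24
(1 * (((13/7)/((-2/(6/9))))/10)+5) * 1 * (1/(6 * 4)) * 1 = 1037/5040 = 0.21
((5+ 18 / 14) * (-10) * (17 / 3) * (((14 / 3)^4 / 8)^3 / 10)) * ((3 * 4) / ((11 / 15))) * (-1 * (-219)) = -1570471992360320 / 59049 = -26596081091.30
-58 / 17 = -3.41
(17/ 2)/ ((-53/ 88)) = -14.11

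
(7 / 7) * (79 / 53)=79 / 53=1.49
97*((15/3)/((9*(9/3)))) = 485/27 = 17.96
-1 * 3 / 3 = -1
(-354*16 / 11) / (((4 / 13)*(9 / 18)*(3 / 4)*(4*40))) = -1534 / 55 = -27.89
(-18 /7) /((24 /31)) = -93 /28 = -3.32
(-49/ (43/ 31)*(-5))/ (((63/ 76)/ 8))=659680/ 387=1704.60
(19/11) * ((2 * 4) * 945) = 143640/11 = 13058.18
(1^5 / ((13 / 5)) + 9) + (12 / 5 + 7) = 1221 / 65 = 18.78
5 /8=0.62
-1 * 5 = -5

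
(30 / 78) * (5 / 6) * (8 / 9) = 100 / 351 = 0.28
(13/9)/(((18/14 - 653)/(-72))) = 364/2281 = 0.16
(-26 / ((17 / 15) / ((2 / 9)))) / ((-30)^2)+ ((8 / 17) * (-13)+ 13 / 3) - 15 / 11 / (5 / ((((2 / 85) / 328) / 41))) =-303844193 / 169747380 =-1.79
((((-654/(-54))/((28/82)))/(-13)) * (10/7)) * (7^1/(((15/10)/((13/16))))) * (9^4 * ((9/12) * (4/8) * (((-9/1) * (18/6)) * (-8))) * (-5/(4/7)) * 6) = 6597249525/16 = 412328095.31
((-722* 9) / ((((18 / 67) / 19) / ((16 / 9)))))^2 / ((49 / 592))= 32006109236973568 / 3969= 8064023491300.97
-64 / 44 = -16 / 11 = -1.45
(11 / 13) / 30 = 11 / 390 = 0.03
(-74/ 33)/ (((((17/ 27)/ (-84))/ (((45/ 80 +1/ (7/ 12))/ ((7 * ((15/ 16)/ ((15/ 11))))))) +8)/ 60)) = -7192800/ 426833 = -16.85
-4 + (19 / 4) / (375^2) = -2249981 / 562500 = -4.00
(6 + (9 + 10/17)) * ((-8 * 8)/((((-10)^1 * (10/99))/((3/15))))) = 83952/425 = 197.53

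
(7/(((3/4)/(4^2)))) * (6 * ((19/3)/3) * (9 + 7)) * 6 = 544768/3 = 181589.33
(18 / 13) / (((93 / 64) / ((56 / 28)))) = 768 / 403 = 1.91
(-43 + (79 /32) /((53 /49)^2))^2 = 13509337005025 /8079852544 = 1671.98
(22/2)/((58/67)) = 737/58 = 12.71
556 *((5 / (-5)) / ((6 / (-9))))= 834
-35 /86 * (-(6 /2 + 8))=385 /86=4.48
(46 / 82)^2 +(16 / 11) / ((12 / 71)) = 494861 / 55473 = 8.92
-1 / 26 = -0.04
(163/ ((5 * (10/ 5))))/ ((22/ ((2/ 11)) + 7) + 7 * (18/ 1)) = 163/ 2540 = 0.06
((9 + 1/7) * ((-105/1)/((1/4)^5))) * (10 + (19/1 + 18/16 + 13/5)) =-32169984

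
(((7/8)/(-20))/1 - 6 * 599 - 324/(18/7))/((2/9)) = -5356863/320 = -16740.20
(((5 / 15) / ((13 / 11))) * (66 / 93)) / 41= 242 / 49569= 0.00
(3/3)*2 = 2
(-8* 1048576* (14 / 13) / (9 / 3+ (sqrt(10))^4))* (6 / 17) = -704643072 / 22763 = -30955.63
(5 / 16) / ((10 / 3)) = 3 / 32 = 0.09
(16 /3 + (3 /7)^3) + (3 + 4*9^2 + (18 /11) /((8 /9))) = 15133637 /45276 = 334.25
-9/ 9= -1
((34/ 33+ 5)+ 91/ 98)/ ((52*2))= 0.07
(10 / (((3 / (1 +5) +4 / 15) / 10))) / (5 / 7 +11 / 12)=252000 / 3151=79.97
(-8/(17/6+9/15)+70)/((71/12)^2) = 1003680/519223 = 1.93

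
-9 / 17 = -0.53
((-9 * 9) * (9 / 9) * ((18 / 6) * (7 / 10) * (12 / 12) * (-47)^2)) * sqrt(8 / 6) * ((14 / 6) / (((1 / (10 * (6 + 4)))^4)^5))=-10123861218951393744950030000000000000000000000.00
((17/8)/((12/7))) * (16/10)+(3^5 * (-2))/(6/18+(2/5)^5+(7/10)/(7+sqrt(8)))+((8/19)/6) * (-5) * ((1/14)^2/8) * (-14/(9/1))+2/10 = -1169.48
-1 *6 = -6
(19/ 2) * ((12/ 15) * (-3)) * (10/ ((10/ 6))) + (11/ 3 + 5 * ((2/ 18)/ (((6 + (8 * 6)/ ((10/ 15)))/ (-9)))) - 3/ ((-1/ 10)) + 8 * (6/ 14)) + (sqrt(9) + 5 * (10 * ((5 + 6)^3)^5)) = 570194375125236097321/ 2730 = 208862408470782453.23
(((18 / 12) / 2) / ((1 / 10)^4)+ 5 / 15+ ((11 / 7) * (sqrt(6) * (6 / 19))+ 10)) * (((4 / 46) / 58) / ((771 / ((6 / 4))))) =33 * sqrt(6) / 22798727+ 22531 / 1028514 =0.02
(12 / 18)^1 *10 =6.67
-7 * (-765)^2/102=-80325/2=-40162.50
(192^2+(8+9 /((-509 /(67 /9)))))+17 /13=243989806 /6617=36873.18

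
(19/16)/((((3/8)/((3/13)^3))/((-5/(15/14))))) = -399/2197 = -0.18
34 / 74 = 17 / 37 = 0.46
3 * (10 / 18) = 5 / 3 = 1.67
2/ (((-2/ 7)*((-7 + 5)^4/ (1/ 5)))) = -7/ 80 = -0.09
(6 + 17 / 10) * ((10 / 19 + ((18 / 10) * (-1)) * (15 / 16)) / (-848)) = 27181 / 2577920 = 0.01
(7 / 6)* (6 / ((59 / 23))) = 161 / 59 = 2.73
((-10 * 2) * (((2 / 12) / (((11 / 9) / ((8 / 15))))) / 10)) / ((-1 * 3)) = 8 / 165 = 0.05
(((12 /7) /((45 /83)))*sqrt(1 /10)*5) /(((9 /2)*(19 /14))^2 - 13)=18592*sqrt(10) /285735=0.21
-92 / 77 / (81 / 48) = -1472 / 2079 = -0.71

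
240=240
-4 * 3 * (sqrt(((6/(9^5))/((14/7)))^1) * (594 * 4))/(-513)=352 * sqrt(3)/1539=0.40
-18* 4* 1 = -72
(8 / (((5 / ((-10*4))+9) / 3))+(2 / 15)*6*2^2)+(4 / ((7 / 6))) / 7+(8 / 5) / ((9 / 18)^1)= 166888 / 17395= 9.59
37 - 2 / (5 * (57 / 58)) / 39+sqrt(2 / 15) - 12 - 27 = -22346 / 11115+sqrt(30) / 15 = -1.65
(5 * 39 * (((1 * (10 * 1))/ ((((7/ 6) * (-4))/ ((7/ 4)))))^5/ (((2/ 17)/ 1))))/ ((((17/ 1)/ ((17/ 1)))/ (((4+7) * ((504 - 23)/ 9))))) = -1479909234375/ 2048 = -722611930.85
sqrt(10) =3.16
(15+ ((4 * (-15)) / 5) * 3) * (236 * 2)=-9912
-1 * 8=-8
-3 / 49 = -0.06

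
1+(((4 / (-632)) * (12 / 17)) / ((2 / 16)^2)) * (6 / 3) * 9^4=-3750.93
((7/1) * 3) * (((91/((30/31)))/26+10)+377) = 164059/20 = 8202.95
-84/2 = -42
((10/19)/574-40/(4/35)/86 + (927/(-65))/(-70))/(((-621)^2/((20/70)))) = -196362427/68572076329575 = -0.00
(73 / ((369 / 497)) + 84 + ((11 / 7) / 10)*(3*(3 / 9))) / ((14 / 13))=61274837 / 361620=169.45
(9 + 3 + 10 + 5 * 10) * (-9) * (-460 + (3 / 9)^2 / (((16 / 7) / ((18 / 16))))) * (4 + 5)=42918417 / 16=2682401.06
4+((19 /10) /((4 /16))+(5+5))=108 /5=21.60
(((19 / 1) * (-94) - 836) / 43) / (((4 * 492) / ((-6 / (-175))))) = -1311 / 1234100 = -0.00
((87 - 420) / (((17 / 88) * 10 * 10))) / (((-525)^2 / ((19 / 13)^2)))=-293854 / 2199640625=-0.00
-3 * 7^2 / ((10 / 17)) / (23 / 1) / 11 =-2499 / 2530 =-0.99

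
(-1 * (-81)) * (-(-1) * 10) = 810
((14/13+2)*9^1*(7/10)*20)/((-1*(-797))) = 5040/10361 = 0.49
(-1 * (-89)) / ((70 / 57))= 5073 / 70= 72.47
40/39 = 1.03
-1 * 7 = -7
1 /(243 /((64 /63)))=0.00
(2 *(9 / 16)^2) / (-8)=-81 / 1024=-0.08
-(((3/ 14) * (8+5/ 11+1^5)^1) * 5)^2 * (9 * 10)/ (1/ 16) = -876096000/ 5929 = -147764.55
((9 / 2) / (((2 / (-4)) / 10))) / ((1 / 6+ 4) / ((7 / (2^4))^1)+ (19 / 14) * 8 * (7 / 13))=-12285 / 2098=-5.86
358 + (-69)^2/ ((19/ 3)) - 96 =19261/ 19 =1013.74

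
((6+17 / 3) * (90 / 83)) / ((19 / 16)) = 10.65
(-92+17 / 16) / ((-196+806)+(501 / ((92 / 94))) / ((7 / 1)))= -234255 / 1759736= -0.13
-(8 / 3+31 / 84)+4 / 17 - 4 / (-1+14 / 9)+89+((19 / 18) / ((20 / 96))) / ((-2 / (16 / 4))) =98341 / 1428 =68.87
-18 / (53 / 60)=-1080 / 53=-20.38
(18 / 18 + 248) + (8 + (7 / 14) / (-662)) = 340267 / 1324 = 257.00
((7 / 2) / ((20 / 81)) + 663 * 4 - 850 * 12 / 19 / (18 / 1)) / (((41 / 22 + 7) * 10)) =66119669 / 2223000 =29.74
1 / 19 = 0.05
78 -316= -238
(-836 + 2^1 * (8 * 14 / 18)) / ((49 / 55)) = -407660 / 441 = -924.40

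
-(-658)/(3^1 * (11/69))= 15134/11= 1375.82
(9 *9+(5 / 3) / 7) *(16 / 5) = 259.96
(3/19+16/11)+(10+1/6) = 14771/1254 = 11.78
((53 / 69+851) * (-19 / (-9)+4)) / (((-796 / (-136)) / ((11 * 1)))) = 1208940040 / 123579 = 9782.73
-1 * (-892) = 892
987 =987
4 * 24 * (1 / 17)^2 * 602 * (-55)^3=-9615144000 / 289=-33270394.46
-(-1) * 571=571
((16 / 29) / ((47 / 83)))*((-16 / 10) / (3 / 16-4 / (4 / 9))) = 0.18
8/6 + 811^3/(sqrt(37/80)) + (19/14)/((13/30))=1219/273 + 2133646924 *sqrt(185)/37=784344212.92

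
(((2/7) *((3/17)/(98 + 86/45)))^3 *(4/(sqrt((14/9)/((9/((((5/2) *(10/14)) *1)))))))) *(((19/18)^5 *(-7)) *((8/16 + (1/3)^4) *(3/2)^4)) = -15413716275/700118784569114624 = -0.00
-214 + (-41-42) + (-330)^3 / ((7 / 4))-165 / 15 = -143750156 / 7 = -20535736.57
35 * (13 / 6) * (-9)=-1365 / 2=-682.50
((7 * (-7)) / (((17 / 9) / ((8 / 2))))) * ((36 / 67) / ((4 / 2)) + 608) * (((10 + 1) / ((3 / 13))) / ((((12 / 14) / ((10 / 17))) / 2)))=-79957717840 / 19363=-4129407.52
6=6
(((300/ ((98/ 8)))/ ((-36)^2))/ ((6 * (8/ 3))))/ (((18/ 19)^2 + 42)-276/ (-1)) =9025/ 2436902496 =0.00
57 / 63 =19 / 21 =0.90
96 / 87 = 32 / 29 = 1.10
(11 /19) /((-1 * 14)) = -11 /266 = -0.04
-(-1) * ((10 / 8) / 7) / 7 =5 / 196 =0.03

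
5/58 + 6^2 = 36.09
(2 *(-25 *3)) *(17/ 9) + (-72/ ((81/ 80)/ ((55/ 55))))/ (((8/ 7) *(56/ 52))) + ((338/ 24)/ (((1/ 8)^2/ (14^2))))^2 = 31209226354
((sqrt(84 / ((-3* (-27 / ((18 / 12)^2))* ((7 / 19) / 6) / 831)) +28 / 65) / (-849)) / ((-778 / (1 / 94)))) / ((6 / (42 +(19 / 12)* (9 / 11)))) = 127* sqrt(133418870) / 71029893792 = 0.00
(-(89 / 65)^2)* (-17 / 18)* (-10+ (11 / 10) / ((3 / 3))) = -11984473 / 760500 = -15.76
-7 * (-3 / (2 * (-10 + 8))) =-21 / 4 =-5.25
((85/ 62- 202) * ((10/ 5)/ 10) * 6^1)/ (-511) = 0.47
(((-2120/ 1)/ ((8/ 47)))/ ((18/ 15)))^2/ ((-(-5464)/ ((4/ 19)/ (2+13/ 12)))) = 3878175625/ 2880894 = 1346.17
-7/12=-0.58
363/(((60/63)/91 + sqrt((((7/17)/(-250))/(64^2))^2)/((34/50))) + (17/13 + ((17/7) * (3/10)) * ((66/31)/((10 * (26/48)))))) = 1272790136217600/5625960874843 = 226.24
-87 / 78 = -29 / 26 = -1.12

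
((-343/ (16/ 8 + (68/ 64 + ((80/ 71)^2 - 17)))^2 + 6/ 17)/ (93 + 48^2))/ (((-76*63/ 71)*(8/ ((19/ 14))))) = 1124255836782731/ 600328366892696548512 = 0.00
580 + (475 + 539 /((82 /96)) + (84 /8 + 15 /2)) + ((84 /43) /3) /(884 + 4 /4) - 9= 1695.03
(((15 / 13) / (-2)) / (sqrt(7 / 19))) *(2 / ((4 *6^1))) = -5 *sqrt(133) / 728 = -0.08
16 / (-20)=-4 / 5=-0.80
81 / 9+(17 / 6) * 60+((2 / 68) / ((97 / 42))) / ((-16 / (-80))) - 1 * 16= 268892 / 1649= 163.06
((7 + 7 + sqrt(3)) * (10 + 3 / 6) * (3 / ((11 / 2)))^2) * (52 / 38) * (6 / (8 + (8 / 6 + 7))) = 25272 * sqrt(3) / 16093 + 50544 / 2299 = 24.71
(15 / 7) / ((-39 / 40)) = -200 / 91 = -2.20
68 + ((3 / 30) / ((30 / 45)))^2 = 27209 / 400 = 68.02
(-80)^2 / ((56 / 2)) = 228.57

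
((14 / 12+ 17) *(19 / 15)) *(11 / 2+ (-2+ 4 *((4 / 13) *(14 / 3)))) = 1493191 / 7020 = 212.71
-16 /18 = -8 /9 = -0.89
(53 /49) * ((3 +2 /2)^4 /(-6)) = -6784 /147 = -46.15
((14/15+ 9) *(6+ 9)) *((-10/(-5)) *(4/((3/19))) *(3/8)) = 2831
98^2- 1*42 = 9562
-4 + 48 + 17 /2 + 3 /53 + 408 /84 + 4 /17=727185 /12614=57.65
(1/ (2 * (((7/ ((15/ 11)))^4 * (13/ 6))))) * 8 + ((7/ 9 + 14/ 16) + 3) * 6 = 27.92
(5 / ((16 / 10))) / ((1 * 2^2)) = 25 / 32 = 0.78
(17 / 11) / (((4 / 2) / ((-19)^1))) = -323 / 22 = -14.68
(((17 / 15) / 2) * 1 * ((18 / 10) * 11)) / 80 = 561 / 4000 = 0.14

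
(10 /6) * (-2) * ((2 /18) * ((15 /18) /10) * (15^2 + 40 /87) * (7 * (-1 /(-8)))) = -686525 /112752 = -6.09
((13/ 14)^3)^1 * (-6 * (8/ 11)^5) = -53993472/ 55240493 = -0.98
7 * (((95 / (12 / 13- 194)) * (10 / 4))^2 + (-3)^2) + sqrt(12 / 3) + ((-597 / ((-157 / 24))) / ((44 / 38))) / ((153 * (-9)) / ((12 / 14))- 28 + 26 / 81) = 34815382908745713 / 460865720604784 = 75.54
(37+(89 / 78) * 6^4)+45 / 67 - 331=1032519 / 871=1185.44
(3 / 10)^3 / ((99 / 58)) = 87 / 5500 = 0.02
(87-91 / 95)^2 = 66814276 / 9025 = 7403.24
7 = 7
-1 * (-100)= 100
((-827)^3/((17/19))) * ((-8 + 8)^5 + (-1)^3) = 10746576377/17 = 632151551.59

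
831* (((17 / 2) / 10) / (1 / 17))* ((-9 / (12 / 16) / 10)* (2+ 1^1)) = -2161431 / 50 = -43228.62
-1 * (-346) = 346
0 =0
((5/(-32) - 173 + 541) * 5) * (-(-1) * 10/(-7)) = -294275/112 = -2627.46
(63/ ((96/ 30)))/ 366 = 105/ 1952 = 0.05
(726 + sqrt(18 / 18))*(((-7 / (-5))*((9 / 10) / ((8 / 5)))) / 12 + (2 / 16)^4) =980723 / 20480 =47.89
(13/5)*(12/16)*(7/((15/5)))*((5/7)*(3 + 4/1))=91/4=22.75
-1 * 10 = -10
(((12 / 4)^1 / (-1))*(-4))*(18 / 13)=216 / 13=16.62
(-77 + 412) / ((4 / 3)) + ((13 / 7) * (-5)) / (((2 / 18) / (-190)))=451635 / 28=16129.82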